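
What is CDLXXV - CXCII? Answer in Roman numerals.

CDLXXV = 475
CXCII = 192
475 - 192 = 283

CCLXXXIII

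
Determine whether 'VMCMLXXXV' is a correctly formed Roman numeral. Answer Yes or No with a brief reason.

'VMCMLXXXV': V should not appear more than once

No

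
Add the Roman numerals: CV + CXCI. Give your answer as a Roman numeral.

CV = 105
CXCI = 191
105 + 191 = 296

CCXCVI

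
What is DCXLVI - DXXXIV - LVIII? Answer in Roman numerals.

DCXLVI = 646, DXXXIV = 534, LVIII = 58
646 - 534 = 112
112 - 58 = 54

LIV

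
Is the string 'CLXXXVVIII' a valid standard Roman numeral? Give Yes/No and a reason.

'CLXXXVVIII': V should not appear more than once

No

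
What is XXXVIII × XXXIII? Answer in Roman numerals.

XXXVIII = 38
XXXIII = 33
38 × 33 = 1254

MCCLIV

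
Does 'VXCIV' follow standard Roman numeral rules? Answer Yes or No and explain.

'VXCIV': V should not appear more than once

No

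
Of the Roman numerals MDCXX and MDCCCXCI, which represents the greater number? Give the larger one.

MDCXX = 1620
MDCCCXCI = 1891
1891 is larger

MDCCCXCI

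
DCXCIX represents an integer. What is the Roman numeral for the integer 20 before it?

DCXCIX = 699
699 - 20 = 679

DCLXXIX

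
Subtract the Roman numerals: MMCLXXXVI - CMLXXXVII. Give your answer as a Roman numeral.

MMCLXXXVI = 2186
CMLXXXVII = 987
2186 - 987 = 1199

MCXCIX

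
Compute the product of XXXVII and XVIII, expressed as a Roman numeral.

XXXVII = 37
XVIII = 18
37 × 18 = 666

DCLXVI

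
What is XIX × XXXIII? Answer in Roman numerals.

XIX = 19
XXXIII = 33
19 × 33 = 627

DCXXVII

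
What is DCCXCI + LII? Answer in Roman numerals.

DCCXCI = 791
LII = 52
791 + 52 = 843

DCCCXLIII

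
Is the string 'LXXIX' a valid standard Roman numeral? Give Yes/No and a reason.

'LXXIX': Check the rules: uses only the symbols I, V, X, L, C, D, M; no symbol is repeated more than three times in a row; V, L and D each appear at most once; the only place a smaller symbol precedes a larger one is the allowed subtractive pair IX, the symbol right after such a pair (if any) is smaller than the pair's first symbol, and otherwise the values never increase from left to right. Value: L (50) + X (10) + X (10) + IX (9) = 79. So it is a valid standard Roman numeral.

Yes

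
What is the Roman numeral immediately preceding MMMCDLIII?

MMMCDLIII = 3453; previous is 3452

MMMCDLII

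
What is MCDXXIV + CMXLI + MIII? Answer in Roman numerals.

MCDXXIV = 1424, CMXLI = 941, MIII = 1003
1424 + 941 = 2365
2365 + 1003 = 3368

MMMCCCLXVIII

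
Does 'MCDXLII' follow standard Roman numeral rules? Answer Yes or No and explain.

'MCDXLII': Check the rules: uses only the symbols I, V, X, L, C, D, M; no symbol is repeated more than three times in a row; V, L and D each appear at most once; the only places a smaller symbol precedes a larger one are the allowed subtractive pairs CD, XL, the symbol right after such a pair (if any) is smaller than the pair's first symbol, and otherwise the values never increase from left to right. Value: M (1000) + CD (400) + XL (40) + I (1) + I (1) = 1442. So it is a valid standard Roman numeral.

Yes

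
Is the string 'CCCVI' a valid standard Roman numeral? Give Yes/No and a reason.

'CCCVI': Check the rules: uses only the symbols I, V, X, L, C, D, M; no symbol is repeated more than three times in a row; V, L and D each appear at most once; no smaller symbol precedes a larger one (values never increase from left to right). Value: C (100) + C (100) + C (100) + V (5) + I (1) = 306. So it is a valid standard Roman numeral.

Yes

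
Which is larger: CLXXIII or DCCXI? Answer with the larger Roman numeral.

CLXXIII = 173
DCCXI = 711
711 is larger

DCCXI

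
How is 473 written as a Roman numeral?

Convert 473 to Roman numerals:
  473 contains 1×400 (CD)
  73 contains 1×50 (L)
  23 contains 2×10 (XX)
  3 contains 3×1 (III)

CDLXXIII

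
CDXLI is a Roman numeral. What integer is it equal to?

CDXLI: CD=400, XL=40, I=1
400 + 40 + 1 = 441

441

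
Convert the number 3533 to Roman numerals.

Convert 3533 to Roman numerals:
  3533 contains 3×1000 (MMM)
  533 contains 1×500 (D)
  33 contains 3×10 (XXX)
  3 contains 3×1 (III)

MMMDXXXIII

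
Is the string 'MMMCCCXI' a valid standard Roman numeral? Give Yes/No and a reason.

'MMMCCCXI': Check the rules: uses only the symbols I, V, X, L, C, D, M; no symbol is repeated more than three times in a row; V, L and D each appear at most once; no smaller symbol precedes a larger one (values never increase from left to right). Value: M (1000) + M (1000) + M (1000) + C (100) + C (100) + C (100) + X (10) + I (1) = 3311. So it is a valid standard Roman numeral.

Yes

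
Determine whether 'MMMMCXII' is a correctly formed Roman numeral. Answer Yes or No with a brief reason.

'MMMMCXII': More than 3 consecutive M's

No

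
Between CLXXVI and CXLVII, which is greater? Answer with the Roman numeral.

CLXXVI = 176
CXLVII = 147
176 is larger

CLXXVI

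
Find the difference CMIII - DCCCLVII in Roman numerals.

CMIII = 903
DCCCLVII = 857
903 - 857 = 46

XLVI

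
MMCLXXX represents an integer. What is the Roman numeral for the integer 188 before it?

MMCLXXX = 2180
2180 - 188 = 1992

MCMXCII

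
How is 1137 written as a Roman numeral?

Convert 1137 to Roman numerals:
  1137 contains 1×1000 (M)
  137 contains 1×100 (C)
  37 contains 3×10 (XXX)
  7 contains 1×5 (V)
  2 contains 2×1 (II)

MCXXXVII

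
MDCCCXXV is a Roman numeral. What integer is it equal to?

MDCCCXXV: M=1000, D=500, C=100, C=100, C=100, X=10, X=10, V=5
1000 + 500 + 100 + 100 + 100 + 10 + 10 + 5 = 1825

1825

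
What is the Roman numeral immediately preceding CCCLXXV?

CCCLXXV = 375; previous is 374

CCCLXXIV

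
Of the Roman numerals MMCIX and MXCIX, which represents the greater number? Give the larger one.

MMCIX = 2109
MXCIX = 1099
2109 is larger

MMCIX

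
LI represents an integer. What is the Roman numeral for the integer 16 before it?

LI = 51
51 - 16 = 35

XXXV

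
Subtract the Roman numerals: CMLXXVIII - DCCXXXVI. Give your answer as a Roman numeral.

CMLXXVIII = 978
DCCXXXVI = 736
978 - 736 = 242

CCXLII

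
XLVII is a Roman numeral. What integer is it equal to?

XLVII: XL=40, V=5, I=1, I=1
40 + 5 + 1 + 1 = 47

47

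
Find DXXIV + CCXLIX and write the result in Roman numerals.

DXXIV = 524
CCXLIX = 249
524 + 249 = 773

DCCLXXIII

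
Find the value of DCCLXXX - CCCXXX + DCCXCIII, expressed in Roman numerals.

DCCLXXX = 780, CCCXXX = 330, DCCXCIII = 793
780 - 330 = 450
450 + 793 = 1243

MCCXLIII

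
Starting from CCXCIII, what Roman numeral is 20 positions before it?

CCXCIII = 293
293 - 20 = 273

CCLXXIII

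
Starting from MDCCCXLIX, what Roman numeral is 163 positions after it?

MDCCCXLIX = 1849
1849 + 163 = 2012

MMXII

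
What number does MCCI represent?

MCCI: M=1000, C=100, C=100, I=1
1000 + 100 + 100 + 1 = 1201

1201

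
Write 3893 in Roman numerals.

Convert 3893 to Roman numerals:
  3893 contains 3×1000 (MMM)
  893 contains 1×500 (D)
  393 contains 3×100 (CCC)
  93 contains 1×90 (XC)
  3 contains 3×1 (III)

MMMDCCCXCIII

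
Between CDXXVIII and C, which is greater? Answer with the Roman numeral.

CDXXVIII = 428
C = 100
428 is larger

CDXXVIII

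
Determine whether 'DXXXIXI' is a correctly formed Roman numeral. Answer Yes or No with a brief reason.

'DXXXIXI': I cannot come right after the subtractive pair IX: once I is subtracted in IX, the next symbol must be smaller than I

No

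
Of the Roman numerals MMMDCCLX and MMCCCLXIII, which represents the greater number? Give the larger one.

MMMDCCLX = 3760
MMCCCLXIII = 2363
3760 is larger

MMMDCCLX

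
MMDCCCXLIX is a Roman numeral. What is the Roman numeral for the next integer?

MMDCCCXLIX = 2849; next is 2850

MMDCCCL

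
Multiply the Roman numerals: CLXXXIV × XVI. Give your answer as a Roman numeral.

CLXXXIV = 184
XVI = 16
184 × 16 = 2944

MMCMXLIV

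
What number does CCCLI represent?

CCCLI: C=100, C=100, C=100, L=50, I=1
100 + 100 + 100 + 50 + 1 = 351

351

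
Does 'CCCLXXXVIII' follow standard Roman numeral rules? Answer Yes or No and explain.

'CCCLXXXVIII': Check the rules: uses only the symbols I, V, X, L, C, D, M; no symbol is repeated more than three times in a row; V, L and D each appear at most once; no smaller symbol precedes a larger one (values never increase from left to right). Value: C (100) + C (100) + C (100) + L (50) + X (10) + X (10) + X (10) + V (5) + I (1) + I (1) + I (1) = 388. So it is a valid standard Roman numeral.

Yes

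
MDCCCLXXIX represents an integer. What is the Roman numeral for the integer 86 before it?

MDCCCLXXIX = 1879
1879 - 86 = 1793

MDCCXCIII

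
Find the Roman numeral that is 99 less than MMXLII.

MMXLII = 2042
2042 - 99 = 1943

MCMXLIII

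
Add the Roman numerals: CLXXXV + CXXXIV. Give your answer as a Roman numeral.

CLXXXV = 185
CXXXIV = 134
185 + 134 = 319

CCCXIX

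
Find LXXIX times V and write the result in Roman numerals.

LXXIX = 79
V = 5
79 × 5 = 395

CCCXCV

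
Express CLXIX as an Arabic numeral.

CLXIX: C=100, L=50, X=10, IX=9
100 + 50 + 10 + 9 = 169

169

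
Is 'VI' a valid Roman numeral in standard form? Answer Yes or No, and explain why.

'VI': Check the rules: uses only the symbols I, V, X, L, C, D, M; no symbol is repeated more than three times in a row; V, L and D each appear at most once; no smaller symbol precedes a larger one (values never increase from left to right). Value: V (5) + I (1) = 6. So it is a valid standard Roman numeral.

Yes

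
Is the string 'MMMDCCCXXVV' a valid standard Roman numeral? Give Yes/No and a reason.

'MMMDCCCXXVV': V should not appear more than once

No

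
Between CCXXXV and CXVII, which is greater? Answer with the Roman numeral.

CCXXXV = 235
CXVII = 117
235 is larger

CCXXXV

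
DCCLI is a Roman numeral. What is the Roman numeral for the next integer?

DCCLI = 751, so the next integer is 751 + 1 = 752

DCCLII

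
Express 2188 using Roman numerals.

Convert 2188 to Roman numerals:
  2188 contains 2×1000 (MM)
  188 contains 1×100 (C)
  88 contains 1×50 (L)
  38 contains 3×10 (XXX)
  8 contains 1×5 (V)
  3 contains 3×1 (III)

MMCLXXXVIII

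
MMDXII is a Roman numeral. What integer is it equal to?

MMDXII: M=1000, M=1000, D=500, X=10, I=1, I=1
1000 + 1000 + 500 + 10 + 1 + 1 = 2512

2512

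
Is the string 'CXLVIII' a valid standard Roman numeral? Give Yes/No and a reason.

'CXLVIII': Check the rules: uses only the symbols I, V, X, L, C, D, M; no symbol is repeated more than three times in a row; V, L and D each appear at most once; the only place a smaller symbol precedes a larger one is the allowed subtractive pair XL, the symbol right after such a pair (if any) is smaller than the pair's first symbol, and otherwise the values never increase from left to right. Value: C (100) + XL (40) + V (5) + I (1) + I (1) + I (1) = 148. So it is a valid standard Roman numeral.

Yes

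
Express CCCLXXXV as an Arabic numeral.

CCCLXXXV: C=100, C=100, C=100, L=50, X=10, X=10, X=10, V=5
100 + 100 + 100 + 50 + 10 + 10 + 10 + 5 = 385

385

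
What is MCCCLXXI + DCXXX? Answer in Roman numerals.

MCCCLXXI = 1371
DCXXX = 630
1371 + 630 = 2001

MMI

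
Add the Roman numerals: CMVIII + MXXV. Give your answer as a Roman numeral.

CMVIII = 908
MXXV = 1025
908 + 1025 = 1933

MCMXXXIII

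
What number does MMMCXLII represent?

MMMCXLII: M=1000, M=1000, M=1000, C=100, XL=40, I=1, I=1
1000 + 1000 + 1000 + 100 + 40 + 1 + 1 = 3142

3142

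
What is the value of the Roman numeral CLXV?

CLXV: C=100, L=50, X=10, V=5
100 + 50 + 10 + 5 = 165

165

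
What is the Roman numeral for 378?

Convert 378 to Roman numerals:
  378 contains 3×100 (CCC)
  78 contains 1×50 (L)
  28 contains 2×10 (XX)
  8 contains 1×5 (V)
  3 contains 3×1 (III)

CCCLXXVIII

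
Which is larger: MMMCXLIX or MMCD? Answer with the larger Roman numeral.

MMMCXLIX = 3149
MMCD = 2400
3149 is larger

MMMCXLIX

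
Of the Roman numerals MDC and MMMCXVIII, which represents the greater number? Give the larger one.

MDC = 1600
MMMCXVIII = 3118
3118 is larger

MMMCXVIII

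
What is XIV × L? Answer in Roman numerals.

XIV = 14
L = 50
14 × 50 = 700

DCC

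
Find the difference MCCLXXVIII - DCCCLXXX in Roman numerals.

MCCLXXVIII = 1278
DCCCLXXX = 880
1278 - 880 = 398

CCCXCVIII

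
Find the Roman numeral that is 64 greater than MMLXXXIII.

MMLXXXIII = 2083
2083 + 64 = 2147

MMCXLVII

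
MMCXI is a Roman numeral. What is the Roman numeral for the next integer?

MMCXI = 2111, so the next integer is 2111 + 1 = 2112

MMCXII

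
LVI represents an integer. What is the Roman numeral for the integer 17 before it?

LVI = 56
56 - 17 = 39

XXXIX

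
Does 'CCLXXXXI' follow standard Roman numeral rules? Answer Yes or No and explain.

'CCLXXXXI': More than 3 consecutive X's

No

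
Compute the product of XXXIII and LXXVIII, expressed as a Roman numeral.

XXXIII = 33
LXXVIII = 78
33 × 78 = 2574

MMDLXXIV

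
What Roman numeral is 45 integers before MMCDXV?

MMCDXV = 2415
2415 - 45 = 2370

MMCCCLXX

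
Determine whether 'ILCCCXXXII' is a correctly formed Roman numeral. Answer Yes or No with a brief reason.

'ILCCCXXXII': Invalid subtractive combination: IL

No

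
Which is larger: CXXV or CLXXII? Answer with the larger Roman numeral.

CXXV = 125
CLXXII = 172
172 is larger

CLXXII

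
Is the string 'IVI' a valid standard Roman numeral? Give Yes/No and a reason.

'IVI': I cannot come right after the subtractive pair IV: once I is subtracted in IV, the next symbol must be smaller than I

No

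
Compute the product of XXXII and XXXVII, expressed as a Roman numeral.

XXXII = 32
XXXVII = 37
32 × 37 = 1184

MCLXXXIV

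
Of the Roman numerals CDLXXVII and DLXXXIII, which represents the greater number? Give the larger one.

CDLXXVII = 477
DLXXXIII = 583
583 is larger

DLXXXIII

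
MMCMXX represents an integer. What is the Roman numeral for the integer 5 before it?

MMCMXX = 2920
2920 - 5 = 2915

MMCMXV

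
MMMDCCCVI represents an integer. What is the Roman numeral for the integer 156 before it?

MMMDCCCVI = 3806
3806 - 156 = 3650

MMMDCL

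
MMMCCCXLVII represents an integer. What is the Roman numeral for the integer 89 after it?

MMMCCCXLVII = 3347
3347 + 89 = 3436

MMMCDXXXVI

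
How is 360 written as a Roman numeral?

Convert 360 to Roman numerals:
  360 contains 3×100 (CCC)
  60 contains 1×50 (L)
  10 contains 1×10 (X)

CCCLX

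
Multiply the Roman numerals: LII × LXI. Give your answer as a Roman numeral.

LII = 52
LXI = 61
52 × 61 = 3172

MMMCLXXII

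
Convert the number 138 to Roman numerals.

Convert 138 to Roman numerals:
  138 contains 1×100 (C)
  38 contains 3×10 (XXX)
  8 contains 1×5 (V)
  3 contains 3×1 (III)

CXXXVIII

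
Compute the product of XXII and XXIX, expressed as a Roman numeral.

XXII = 22
XXIX = 29
22 × 29 = 638

DCXXXVIII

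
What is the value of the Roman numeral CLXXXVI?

CLXXXVI: C=100, L=50, X=10, X=10, X=10, V=5, I=1
100 + 50 + 10 + 10 + 10 + 5 + 1 = 186

186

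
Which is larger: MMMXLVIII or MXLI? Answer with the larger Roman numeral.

MMMXLVIII = 3048
MXLI = 1041
3048 is larger

MMMXLVIII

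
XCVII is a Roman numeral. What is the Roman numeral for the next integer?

XCVII = 97, so the next integer is 97 + 1 = 98

XCVIII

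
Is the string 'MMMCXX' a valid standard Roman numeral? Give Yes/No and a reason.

'MMMCXX': Check the rules: uses only the symbols I, V, X, L, C, D, M; no symbol is repeated more than three times in a row; V, L and D each appear at most once; no smaller symbol precedes a larger one (values never increase from left to right). Value: M (1000) + M (1000) + M (1000) + C (100) + X (10) + X (10) = 3120. So it is a valid standard Roman numeral.

Yes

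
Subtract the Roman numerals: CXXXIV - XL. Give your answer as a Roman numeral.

CXXXIV = 134
XL = 40
134 - 40 = 94

XCIV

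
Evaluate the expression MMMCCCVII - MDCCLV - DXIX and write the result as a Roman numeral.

MMMCCCVII = 3307, MDCCLV = 1755, DXIX = 519
3307 - 1755 = 1552
1552 - 519 = 1033

MXXXIII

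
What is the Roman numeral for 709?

Convert 709 to Roman numerals:
  709 contains 1×500 (D)
  209 contains 2×100 (CC)
  9 contains 1×9 (IX)

DCCIX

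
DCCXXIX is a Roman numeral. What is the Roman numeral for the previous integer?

DCCXXIX = 729; previous is 728

DCCXXVIII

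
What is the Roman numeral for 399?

Convert 399 to Roman numerals:
  399 contains 3×100 (CCC)
  99 contains 1×90 (XC)
  9 contains 1×9 (IX)

CCCXCIX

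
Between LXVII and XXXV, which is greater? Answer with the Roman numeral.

LXVII = 67
XXXV = 35
67 is larger

LXVII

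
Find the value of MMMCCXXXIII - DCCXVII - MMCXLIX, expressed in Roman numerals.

MMMCCXXXIII = 3233, DCCXVII = 717, MMCXLIX = 2149
3233 - 717 = 2516
2516 - 2149 = 367

CCCLXVII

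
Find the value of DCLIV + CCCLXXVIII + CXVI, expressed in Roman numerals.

DCLIV = 654, CCCLXXVIII = 378, CXVI = 116
654 + 378 = 1032
1032 + 116 = 1148

MCXLVIII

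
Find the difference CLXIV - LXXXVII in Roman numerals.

CLXIV = 164
LXXXVII = 87
164 - 87 = 77

LXXVII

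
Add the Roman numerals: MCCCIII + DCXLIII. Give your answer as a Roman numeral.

MCCCIII = 1303
DCXLIII = 643
1303 + 643 = 1946

MCMXLVI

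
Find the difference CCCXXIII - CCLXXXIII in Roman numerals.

CCCXXIII = 323
CCLXXXIII = 283
323 - 283 = 40

XL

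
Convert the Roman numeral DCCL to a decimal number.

DCCL: D=500, C=100, C=100, L=50
500 + 100 + 100 + 50 = 750

750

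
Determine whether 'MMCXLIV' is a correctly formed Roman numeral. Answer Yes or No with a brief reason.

'MMCXLIV': Check the rules: uses only the symbols I, V, X, L, C, D, M; no symbol is repeated more than three times in a row; V, L and D each appear at most once; the only places a smaller symbol precedes a larger one are the allowed subtractive pairs XL, IV, the symbol right after such a pair (if any) is smaller than the pair's first symbol, and otherwise the values never increase from left to right. Value: M (1000) + M (1000) + C (100) + XL (40) + IV (4) = 2144. So it is a valid standard Roman numeral.

Yes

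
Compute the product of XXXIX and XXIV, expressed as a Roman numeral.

XXXIX = 39
XXIV = 24
39 × 24 = 936

CMXXXVI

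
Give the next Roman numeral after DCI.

DCI = 601, so the next integer is 601 + 1 = 602

DCII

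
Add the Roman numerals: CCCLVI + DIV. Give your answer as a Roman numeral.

CCCLVI = 356
DIV = 504
356 + 504 = 860

DCCCLX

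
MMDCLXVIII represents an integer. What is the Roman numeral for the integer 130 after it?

MMDCLXVIII = 2668
2668 + 130 = 2798

MMDCCXCVIII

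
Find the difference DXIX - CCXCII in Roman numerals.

DXIX = 519
CCXCII = 292
519 - 292 = 227

CCXXVII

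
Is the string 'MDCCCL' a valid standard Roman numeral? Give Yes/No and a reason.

'MDCCCL': Check the rules: uses only the symbols I, V, X, L, C, D, M; no symbol is repeated more than three times in a row; V, L and D each appear at most once; no smaller symbol precedes a larger one (values never increase from left to right). Value: M (1000) + D (500) + C (100) + C (100) + C (100) + L (50) = 1850. So it is a valid standard Roman numeral.

Yes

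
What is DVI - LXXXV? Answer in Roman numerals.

DVI = 506
LXXXV = 85
506 - 85 = 421

CDXXI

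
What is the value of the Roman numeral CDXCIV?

CDXCIV: CD=400, XC=90, IV=4
400 + 90 + 4 = 494

494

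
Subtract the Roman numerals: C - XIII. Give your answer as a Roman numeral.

C = 100
XIII = 13
100 - 13 = 87

LXXXVII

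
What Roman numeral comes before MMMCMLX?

MMMCMLX = 3960; previous is 3959

MMMCMLIX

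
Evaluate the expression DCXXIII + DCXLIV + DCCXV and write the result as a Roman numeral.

DCXXIII = 623, DCXLIV = 644, DCCXV = 715
623 + 644 = 1267
1267 + 715 = 1982

MCMLXXXII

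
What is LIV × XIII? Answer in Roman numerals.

LIV = 54
XIII = 13
54 × 13 = 702

DCCII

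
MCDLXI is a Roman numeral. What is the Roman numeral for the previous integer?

MCDLXI = 1461; previous is 1460

MCDLX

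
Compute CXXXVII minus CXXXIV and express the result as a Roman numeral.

CXXXVII = 137
CXXXIV = 134
137 - 134 = 3

III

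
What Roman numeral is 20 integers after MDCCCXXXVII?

MDCCCXXXVII = 1837
1837 + 20 = 1857

MDCCCLVII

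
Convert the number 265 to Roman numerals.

Convert 265 to Roman numerals:
  265 contains 2×100 (CC)
  65 contains 1×50 (L)
  15 contains 1×10 (X)
  5 contains 1×5 (V)

CCLXV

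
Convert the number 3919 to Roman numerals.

Convert 3919 to Roman numerals:
  3919 contains 3×1000 (MMM)
  919 contains 1×900 (CM)
  19 contains 1×10 (X)
  9 contains 1×9 (IX)

MMMCMXIX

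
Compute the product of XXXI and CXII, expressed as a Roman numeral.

XXXI = 31
CXII = 112
31 × 112 = 3472

MMMCDLXXII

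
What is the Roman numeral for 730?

Convert 730 to Roman numerals:
  730 contains 1×500 (D)
  230 contains 2×100 (CC)
  30 contains 3×10 (XXX)

DCCXXX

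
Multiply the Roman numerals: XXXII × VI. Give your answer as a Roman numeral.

XXXII = 32
VI = 6
32 × 6 = 192

CXCII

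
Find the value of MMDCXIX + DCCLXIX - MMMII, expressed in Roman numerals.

MMDCXIX = 2619, DCCLXIX = 769, MMMII = 3002
2619 + 769 = 3388
3388 - 3002 = 386

CCCLXXXVI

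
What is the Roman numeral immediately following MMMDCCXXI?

MMMDCCXXI = 3721, so the next integer is 3721 + 1 = 3722

MMMDCCXXII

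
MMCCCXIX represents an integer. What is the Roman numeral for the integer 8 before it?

MMCCCXIX = 2319
2319 - 8 = 2311

MMCCCXI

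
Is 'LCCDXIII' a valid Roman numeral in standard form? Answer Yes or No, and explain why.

'LCCDXIII': Invalid subtractive combination: LC

No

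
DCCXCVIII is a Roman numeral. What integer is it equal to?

DCCXCVIII: D=500, C=100, C=100, XC=90, V=5, I=1, I=1, I=1
500 + 100 + 100 + 90 + 5 + 1 + 1 + 1 = 798

798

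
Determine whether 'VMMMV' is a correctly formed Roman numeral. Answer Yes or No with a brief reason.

'VMMMV': V should not appear more than once

No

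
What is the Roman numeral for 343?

Convert 343 to Roman numerals:
  343 contains 3×100 (CCC)
  43 contains 1×40 (XL)
  3 contains 3×1 (III)

CCCXLIII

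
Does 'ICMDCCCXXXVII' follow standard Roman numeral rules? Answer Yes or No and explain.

'ICMDCCCXXXVII': Invalid subtractive combination: IC

No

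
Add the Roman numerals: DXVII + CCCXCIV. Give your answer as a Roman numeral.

DXVII = 517
CCCXCIV = 394
517 + 394 = 911

CMXI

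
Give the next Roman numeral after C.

C = 100, so the next integer is 100 + 1 = 101

CI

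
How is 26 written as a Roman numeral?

Convert 26 to Roman numerals:
  26 contains 2×10 (XX)
  6 contains 1×5 (V)
  1 contains 1×1 (I)

XXVI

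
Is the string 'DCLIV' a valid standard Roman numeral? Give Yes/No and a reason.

'DCLIV': Check the rules: uses only the symbols I, V, X, L, C, D, M; no symbol is repeated more than three times in a row; V, L and D each appear at most once; the only place a smaller symbol precedes a larger one is the allowed subtractive pair IV, the symbol right after such a pair (if any) is smaller than the pair's first symbol, and otherwise the values never increase from left to right. Value: D (500) + C (100) + L (50) + IV (4) = 654. So it is a valid standard Roman numeral.

Yes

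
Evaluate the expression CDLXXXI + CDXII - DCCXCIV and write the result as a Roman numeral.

CDLXXXI = 481, CDXII = 412, DCCXCIV = 794
481 + 412 = 893
893 - 794 = 99

XCIX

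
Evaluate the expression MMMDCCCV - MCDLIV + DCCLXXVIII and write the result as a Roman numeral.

MMMDCCCV = 3805, MCDLIV = 1454, DCCLXXVIII = 778
3805 - 1454 = 2351
2351 + 778 = 3129

MMMCXXIX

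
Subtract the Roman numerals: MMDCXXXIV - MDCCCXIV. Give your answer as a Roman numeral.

MMDCXXXIV = 2634
MDCCCXIV = 1814
2634 - 1814 = 820

DCCCXX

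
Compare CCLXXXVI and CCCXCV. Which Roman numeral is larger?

CCLXXXVI = 286
CCCXCV = 395
395 is larger

CCCXCV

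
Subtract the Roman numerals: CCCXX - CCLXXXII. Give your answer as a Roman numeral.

CCCXX = 320
CCLXXXII = 282
320 - 282 = 38

XXXVIII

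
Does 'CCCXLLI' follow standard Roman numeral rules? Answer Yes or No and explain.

'CCCXLLI': L should not appear more than once

No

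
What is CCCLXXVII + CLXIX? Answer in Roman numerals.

CCCLXXVII = 377
CLXIX = 169
377 + 169 = 546

DXLVI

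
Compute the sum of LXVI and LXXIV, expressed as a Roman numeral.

LXVI = 66
LXXIV = 74
66 + 74 = 140

CXL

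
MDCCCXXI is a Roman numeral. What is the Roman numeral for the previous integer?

MDCCCXXI = 1821, so the previous integer is 1821 - 1 = 1820

MDCCCXX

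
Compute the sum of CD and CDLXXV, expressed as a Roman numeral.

CD = 400
CDLXXV = 475
400 + 475 = 875

DCCCLXXV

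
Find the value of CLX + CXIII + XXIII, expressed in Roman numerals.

CLX = 160, CXIII = 113, XXIII = 23
160 + 113 = 273
273 + 23 = 296

CCXCVI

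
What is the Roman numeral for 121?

Convert 121 to Roman numerals:
  121 contains 1×100 (C)
  21 contains 2×10 (XX)
  1 contains 1×1 (I)

CXXI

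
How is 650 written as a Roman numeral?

Convert 650 to Roman numerals:
  650 contains 1×500 (D)
  150 contains 1×100 (C)
  50 contains 1×50 (L)

DCL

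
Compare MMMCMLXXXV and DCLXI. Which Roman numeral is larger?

MMMCMLXXXV = 3985
DCLXI = 661
3985 is larger

MMMCMLXXXV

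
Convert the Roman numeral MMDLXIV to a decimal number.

MMDLXIV: M=1000, M=1000, D=500, L=50, X=10, IV=4
1000 + 1000 + 500 + 50 + 10 + 4 = 2564

2564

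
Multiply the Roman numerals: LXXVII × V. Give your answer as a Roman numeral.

LXXVII = 77
V = 5
77 × 5 = 385

CCCLXXXV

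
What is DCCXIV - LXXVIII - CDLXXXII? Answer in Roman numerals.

DCCXIV = 714, LXXVIII = 78, CDLXXXII = 482
714 - 78 = 636
636 - 482 = 154

CLIV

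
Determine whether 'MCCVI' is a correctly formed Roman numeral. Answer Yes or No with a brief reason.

'MCCVI': Check the rules: uses only the symbols I, V, X, L, C, D, M; no symbol is repeated more than three times in a row; V, L and D each appear at most once; no smaller symbol precedes a larger one (values never increase from left to right). Value: M (1000) + C (100) + C (100) + V (5) + I (1) = 1206. So it is a valid standard Roman numeral.

Yes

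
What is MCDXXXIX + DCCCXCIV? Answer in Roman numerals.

MCDXXXIX = 1439
DCCCXCIV = 894
1439 + 894 = 2333

MMCCCXXXIII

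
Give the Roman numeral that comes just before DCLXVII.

DCLXVII = 667; previous is 666

DCLXVI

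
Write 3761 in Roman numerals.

Convert 3761 to Roman numerals:
  3761 contains 3×1000 (MMM)
  761 contains 1×500 (D)
  261 contains 2×100 (CC)
  61 contains 1×50 (L)
  11 contains 1×10 (X)
  1 contains 1×1 (I)

MMMDCCLXI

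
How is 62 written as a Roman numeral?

Convert 62 to Roman numerals:
  62 contains 1×50 (L)
  12 contains 1×10 (X)
  2 contains 2×1 (II)

LXII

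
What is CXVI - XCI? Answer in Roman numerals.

CXVI = 116
XCI = 91
116 - 91 = 25

XXV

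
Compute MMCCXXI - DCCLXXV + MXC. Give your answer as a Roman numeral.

MMCCXXI = 2221, DCCLXXV = 775, MXC = 1090
2221 - 775 = 1446
1446 + 1090 = 2536

MMDXXXVI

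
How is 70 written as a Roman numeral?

Convert 70 to Roman numerals:
  70 contains 1×50 (L)
  20 contains 2×10 (XX)

LXX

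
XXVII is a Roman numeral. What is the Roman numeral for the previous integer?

XXVII = 27, so the previous integer is 27 - 1 = 26

XXVI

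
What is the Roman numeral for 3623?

Convert 3623 to Roman numerals:
  3623 contains 3×1000 (MMM)
  623 contains 1×500 (D)
  123 contains 1×100 (C)
  23 contains 2×10 (XX)
  3 contains 3×1 (III)

MMMDCXXIII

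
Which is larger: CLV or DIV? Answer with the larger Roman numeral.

CLV = 155
DIV = 504
504 is larger

DIV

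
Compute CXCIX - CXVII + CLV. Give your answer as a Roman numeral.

CXCIX = 199, CXVII = 117, CLV = 155
199 - 117 = 82
82 + 155 = 237

CCXXXVII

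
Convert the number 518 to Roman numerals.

Convert 518 to Roman numerals:
  518 contains 1×500 (D)
  18 contains 1×10 (X)
  8 contains 1×5 (V)
  3 contains 3×1 (III)

DXVIII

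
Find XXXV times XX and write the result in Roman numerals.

XXXV = 35
XX = 20
35 × 20 = 700

DCC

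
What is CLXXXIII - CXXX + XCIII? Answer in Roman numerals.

CLXXXIII = 183, CXXX = 130, XCIII = 93
183 - 130 = 53
53 + 93 = 146

CXLVI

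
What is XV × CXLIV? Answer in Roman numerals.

XV = 15
CXLIV = 144
15 × 144 = 2160

MMCLX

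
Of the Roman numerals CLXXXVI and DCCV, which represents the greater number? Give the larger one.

CLXXXVI = 186
DCCV = 705
705 is larger

DCCV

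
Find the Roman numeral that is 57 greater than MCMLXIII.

MCMLXIII = 1963
1963 + 57 = 2020

MMXX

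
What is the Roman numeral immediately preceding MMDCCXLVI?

MMDCCXLVI = 2746; previous is 2745

MMDCCXLV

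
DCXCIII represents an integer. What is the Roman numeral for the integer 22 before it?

DCXCIII = 693
693 - 22 = 671

DCLXXI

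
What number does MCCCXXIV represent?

MCCCXXIV: M=1000, C=100, C=100, C=100, X=10, X=10, IV=4
1000 + 100 + 100 + 100 + 10 + 10 + 4 = 1324

1324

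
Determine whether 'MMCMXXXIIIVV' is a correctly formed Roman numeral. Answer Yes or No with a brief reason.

'MMCMXXXIIIVV': V should not appear more than once

No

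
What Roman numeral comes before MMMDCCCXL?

MMMDCCCXL = 3840, so the previous integer is 3840 - 1 = 3839

MMMDCCCXXXIX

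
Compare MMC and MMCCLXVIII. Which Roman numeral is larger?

MMC = 2100
MMCCLXVIII = 2268
2268 is larger

MMCCLXVIII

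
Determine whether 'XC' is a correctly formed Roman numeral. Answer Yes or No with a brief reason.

'XC': Check the rules: uses only the symbols I, V, X, L, C, D, M; no symbol is repeated more than three times in a row; V, L and D each appear at most once; the only place a smaller symbol precedes a larger one is the allowed subtractive pair XC, the symbol right after such a pair (if any) is smaller than the pair's first symbol, and otherwise the values never increase from left to right. Value: XC = 90. So it is a valid standard Roman numeral.

Yes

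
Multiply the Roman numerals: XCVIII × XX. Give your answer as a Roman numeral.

XCVIII = 98
XX = 20
98 × 20 = 1960

MCMLX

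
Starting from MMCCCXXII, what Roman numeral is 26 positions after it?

MMCCCXXII = 2322
2322 + 26 = 2348

MMCCCXLVIII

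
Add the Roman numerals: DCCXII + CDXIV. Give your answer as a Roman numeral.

DCCXII = 712
CDXIV = 414
712 + 414 = 1126

MCXXVI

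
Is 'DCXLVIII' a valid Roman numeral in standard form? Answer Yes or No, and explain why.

'DCXLVIII': Check the rules: uses only the symbols I, V, X, L, C, D, M; no symbol is repeated more than three times in a row; V, L and D each appear at most once; the only place a smaller symbol precedes a larger one is the allowed subtractive pair XL, the symbol right after such a pair (if any) is smaller than the pair's first symbol, and otherwise the values never increase from left to right. Value: D (500) + C (100) + XL (40) + V (5) + I (1) + I (1) + I (1) = 648. So it is a valid standard Roman numeral.

Yes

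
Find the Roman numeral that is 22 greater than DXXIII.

DXXIII = 523
523 + 22 = 545

DXLV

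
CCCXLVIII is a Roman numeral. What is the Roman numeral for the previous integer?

CCCXLVIII = 348, so the previous integer is 348 - 1 = 347

CCCXLVII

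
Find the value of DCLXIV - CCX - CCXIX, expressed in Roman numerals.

DCLXIV = 664, CCX = 210, CCXIX = 219
664 - 210 = 454
454 - 219 = 235

CCXXXV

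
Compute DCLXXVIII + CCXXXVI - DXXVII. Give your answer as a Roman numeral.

DCLXXVIII = 678, CCXXXVI = 236, DXXVII = 527
678 + 236 = 914
914 - 527 = 387

CCCLXXXVII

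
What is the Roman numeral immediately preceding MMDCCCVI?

MMDCCCVI = 2806; previous is 2805

MMDCCCV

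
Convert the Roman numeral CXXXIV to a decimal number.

CXXXIV: C=100, X=10, X=10, X=10, IV=4
100 + 10 + 10 + 10 + 4 = 134

134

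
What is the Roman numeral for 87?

Convert 87 to Roman numerals:
  87 contains 1×50 (L)
  37 contains 3×10 (XXX)
  7 contains 1×5 (V)
  2 contains 2×1 (II)

LXXXVII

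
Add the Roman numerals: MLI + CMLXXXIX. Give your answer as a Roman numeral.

MLI = 1051
CMLXXXIX = 989
1051 + 989 = 2040

MMXL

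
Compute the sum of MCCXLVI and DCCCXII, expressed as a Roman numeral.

MCCXLVI = 1246
DCCCXII = 812
1246 + 812 = 2058

MMLVIII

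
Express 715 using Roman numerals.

Convert 715 to Roman numerals:
  715 contains 1×500 (D)
  215 contains 2×100 (CC)
  15 contains 1×10 (X)
  5 contains 1×5 (V)

DCCXV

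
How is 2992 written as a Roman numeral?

Convert 2992 to Roman numerals:
  2992 contains 2×1000 (MM)
  992 contains 1×900 (CM)
  92 contains 1×90 (XC)
  2 contains 2×1 (II)

MMCMXCII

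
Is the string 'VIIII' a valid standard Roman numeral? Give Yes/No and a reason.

'VIIII': More than 3 consecutive I's

No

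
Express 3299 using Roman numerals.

Convert 3299 to Roman numerals:
  3299 contains 3×1000 (MMM)
  299 contains 2×100 (CC)
  99 contains 1×90 (XC)
  9 contains 1×9 (IX)

MMMCCXCIX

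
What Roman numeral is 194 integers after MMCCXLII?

MMCCXLII = 2242
2242 + 194 = 2436

MMCDXXXVI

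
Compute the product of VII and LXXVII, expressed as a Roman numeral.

VII = 7
LXXVII = 77
7 × 77 = 539

DXXXIX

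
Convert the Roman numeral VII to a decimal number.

VII: V=5, I=1, I=1
5 + 1 + 1 = 7

7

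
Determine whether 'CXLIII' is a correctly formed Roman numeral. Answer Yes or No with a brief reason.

'CXLIII': Check the rules: uses only the symbols I, V, X, L, C, D, M; no symbol is repeated more than three times in a row; V, L and D each appear at most once; the only place a smaller symbol precedes a larger one is the allowed subtractive pair XL, the symbol right after such a pair (if any) is smaller than the pair's first symbol, and otherwise the values never increase from left to right. Value: C (100) + XL (40) + I (1) + I (1) + I (1) = 143. So it is a valid standard Roman numeral.

Yes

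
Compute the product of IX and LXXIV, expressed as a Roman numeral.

IX = 9
LXXIV = 74
9 × 74 = 666

DCLXVI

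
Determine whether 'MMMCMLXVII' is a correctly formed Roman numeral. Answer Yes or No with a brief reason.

'MMMCMLXVII': Check the rules: uses only the symbols I, V, X, L, C, D, M; no symbol is repeated more than three times in a row; V, L and D each appear at most once; the only place a smaller symbol precedes a larger one is the allowed subtractive pair CM, the symbol right after such a pair (if any) is smaller than the pair's first symbol, and otherwise the values never increase from left to right. Value: M (1000) + M (1000) + M (1000) + CM (900) + L (50) + X (10) + V (5) + I (1) + I (1) = 3967. So it is a valid standard Roman numeral.

Yes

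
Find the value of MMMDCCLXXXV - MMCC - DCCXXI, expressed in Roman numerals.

MMMDCCLXXXV = 3785, MMCC = 2200, DCCXXI = 721
3785 - 2200 = 1585
1585 - 721 = 864

DCCCLXIV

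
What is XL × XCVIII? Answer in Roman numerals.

XL = 40
XCVIII = 98
40 × 98 = 3920

MMMCMXX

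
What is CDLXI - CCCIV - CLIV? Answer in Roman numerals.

CDLXI = 461, CCCIV = 304, CLIV = 154
461 - 304 = 157
157 - 154 = 3

III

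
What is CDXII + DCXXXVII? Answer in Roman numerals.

CDXII = 412
DCXXXVII = 637
412 + 637 = 1049

MXLIX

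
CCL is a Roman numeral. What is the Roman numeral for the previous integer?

CCL = 250, so the previous integer is 250 - 1 = 249

CCXLIX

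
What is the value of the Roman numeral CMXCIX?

CMXCIX: CM=900, XC=90, IX=9
900 + 90 + 9 = 999

999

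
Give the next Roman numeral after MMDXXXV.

MMDXXXV = 2535, so the next integer is 2535 + 1 = 2536

MMDXXXVI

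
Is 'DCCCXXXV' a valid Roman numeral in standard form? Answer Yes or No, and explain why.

'DCCCXXXV': Check the rules: uses only the symbols I, V, X, L, C, D, M; no symbol is repeated more than three times in a row; V, L and D each appear at most once; no smaller symbol precedes a larger one (values never increase from left to right). Value: D (500) + C (100) + C (100) + C (100) + X (10) + X (10) + X (10) + V (5) = 835. So it is a valid standard Roman numeral.

Yes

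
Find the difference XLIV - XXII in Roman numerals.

XLIV = 44
XXII = 22
44 - 22 = 22

XXII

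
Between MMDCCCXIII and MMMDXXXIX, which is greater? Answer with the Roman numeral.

MMDCCCXIII = 2813
MMMDXXXIX = 3539
3539 is larger

MMMDXXXIX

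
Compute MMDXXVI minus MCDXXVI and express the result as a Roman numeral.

MMDXXVI = 2526
MCDXXVI = 1426
2526 - 1426 = 1100

MC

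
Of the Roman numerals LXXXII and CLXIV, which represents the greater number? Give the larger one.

LXXXII = 82
CLXIV = 164
164 is larger

CLXIV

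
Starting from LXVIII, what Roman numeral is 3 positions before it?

LXVIII = 68
68 - 3 = 65

LXV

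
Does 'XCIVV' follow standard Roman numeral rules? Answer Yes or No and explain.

'XCIVV': V should not appear more than once

No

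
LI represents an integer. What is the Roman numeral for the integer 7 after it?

LI = 51
51 + 7 = 58

LVIII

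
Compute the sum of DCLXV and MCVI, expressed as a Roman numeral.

DCLXV = 665
MCVI = 1106
665 + 1106 = 1771

MDCCLXXI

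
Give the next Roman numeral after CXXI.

CXXI = 121; next is 122

CXXII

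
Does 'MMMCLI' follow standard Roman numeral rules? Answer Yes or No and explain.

'MMMCLI': Check the rules: uses only the symbols I, V, X, L, C, D, M; no symbol is repeated more than three times in a row; V, L and D each appear at most once; no smaller symbol precedes a larger one (values never increase from left to right). Value: M (1000) + M (1000) + M (1000) + C (100) + L (50) + I (1) = 3151. So it is a valid standard Roman numeral.

Yes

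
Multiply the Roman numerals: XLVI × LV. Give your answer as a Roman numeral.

XLVI = 46
LV = 55
46 × 55 = 2530

MMDXXX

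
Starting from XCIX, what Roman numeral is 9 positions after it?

XCIX = 99
99 + 9 = 108

CVIII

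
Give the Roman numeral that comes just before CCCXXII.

CCCXXII = 322, so the previous integer is 322 - 1 = 321

CCCXXI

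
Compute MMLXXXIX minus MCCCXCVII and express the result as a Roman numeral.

MMLXXXIX = 2089
MCCCXCVII = 1397
2089 - 1397 = 692

DCXCII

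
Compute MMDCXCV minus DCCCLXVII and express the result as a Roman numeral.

MMDCXCV = 2695
DCCCLXVII = 867
2695 - 867 = 1828

MDCCCXXVIII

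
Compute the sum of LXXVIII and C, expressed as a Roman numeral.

LXXVIII = 78
C = 100
78 + 100 = 178

CLXXVIII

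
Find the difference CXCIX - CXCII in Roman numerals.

CXCIX = 199
CXCII = 192
199 - 192 = 7

VII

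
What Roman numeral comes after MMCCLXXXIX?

MMCCLXXXIX = 2289, so the next integer is 2289 + 1 = 2290

MMCCXC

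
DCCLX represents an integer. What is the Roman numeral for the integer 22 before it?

DCCLX = 760
760 - 22 = 738

DCCXXXVIII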